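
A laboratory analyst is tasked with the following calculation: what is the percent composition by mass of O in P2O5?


M(P2O5) = 2×30.97 + 5×16.0 = 141.94 g/mol
Mass of O = 5 × 16.0 = 80.00 g/mol
% O = 80.00/141.94 × 100 = 56.36%

56.36%


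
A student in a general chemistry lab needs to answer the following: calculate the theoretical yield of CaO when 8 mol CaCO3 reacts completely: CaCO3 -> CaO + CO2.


Mole ratio CaO:CaCO3 = 1:1
n(CaO) = 8 × 1/1 = 8.000 mol
mass = 8.000 × 56.08 = 448.64 g

448.64 g


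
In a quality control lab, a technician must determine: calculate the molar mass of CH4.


M(CH4) = 1×12.01 + 4×1.008
= 12.01 + 4.03
= 16.04 g/mol

16.04 g/mol


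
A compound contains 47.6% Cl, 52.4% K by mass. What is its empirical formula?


Assume 100 g sample. Moles of each element:
  Cl: 47.6/35.45 = 1.343 mol
  K: 52.4/39.1 = 1.34 mol
Divide by smallest (1.34):
  Cl: 1.343/1.34 = 1.0
  K: 1.34/1.34 = 1.0
Empirical formula: KCl

KCl


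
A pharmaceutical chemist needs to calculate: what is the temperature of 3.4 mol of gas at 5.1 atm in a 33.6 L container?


PV = nRT  (R = 0.08206 L·atm/(mol·K))
T = PV/(nR) = 5.1×33.6/(3.4×0.08206)
= 171.36/0.279004
= 614.18 K

614.18 K


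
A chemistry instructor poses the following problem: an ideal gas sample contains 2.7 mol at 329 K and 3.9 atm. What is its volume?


PV = nRT  (R = 0.08206 L·atm/(mol·K))
V = nRT/P = 2.7×0.08206×329/3.9
= 18.691 L

18.691 L


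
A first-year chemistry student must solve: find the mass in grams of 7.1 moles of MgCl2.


M(MgCl2) = 95.21 g/mol
mass = n × M = 7.1 × 95.21 = 675.99 g

675.99 g


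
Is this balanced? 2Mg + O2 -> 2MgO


Equation: 2Mg + O2 -> 2MgO
Check atoms: Mg: 2=2, O: 2=2
Balanced

Yes, balanced


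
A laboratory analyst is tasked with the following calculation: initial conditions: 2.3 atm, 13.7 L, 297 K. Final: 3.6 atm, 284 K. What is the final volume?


P1V1/T1 = P2V2/T2
V2 = P1V1T2/(T1P2)
= 2.3×13.7×284/(297×3.6)
= 8.37 L

8.37 L


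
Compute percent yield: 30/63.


% yield = actual/theoretical × 100
= 30/63 × 100
= 47.62%

47.62%


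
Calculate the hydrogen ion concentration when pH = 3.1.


[H+] = 10^(-pH) = 10^(-3.1)
= 7.94×10^-4 M

7.94×10^-4 M


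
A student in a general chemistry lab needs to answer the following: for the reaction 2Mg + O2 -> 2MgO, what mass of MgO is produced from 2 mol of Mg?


Mole ratio MgO:Mg = 2:2
n(MgO) = 2 × 2/2 = 2.000 mol
mass = 2.000 × 40.31 = 80.62 g

80.62 g


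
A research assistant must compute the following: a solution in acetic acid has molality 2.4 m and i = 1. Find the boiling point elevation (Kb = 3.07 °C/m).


ΔTb = Kb × m × i
= 3.07 × 2.4 × 1
= 7.368 °C

7.368 °C


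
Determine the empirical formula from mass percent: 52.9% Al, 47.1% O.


Assume 100 g sample. Moles of each element:
  Al: 52.9/26.98 = 1.961 mol
  O: 47.1/16.0 = 2.944 mol
Divide by smallest (1.961):
  Al: 1.961/1.961 = 1.0
  O: 2.944/1.961 = 1.5
Multiply all ratios by 2 to obtain whole numbers.
Empirical formula: Al2O3

Al2O3


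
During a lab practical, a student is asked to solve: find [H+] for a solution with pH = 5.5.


[H+] = 10^(-pH) = 10^(-5.5)
= 3.16×10^-6 M

3.16×10^-6 M


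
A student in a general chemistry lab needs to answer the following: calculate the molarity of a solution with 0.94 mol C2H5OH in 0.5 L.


M = n/V = 0.94/0.5 = 1.880 mol/L

1.880 M


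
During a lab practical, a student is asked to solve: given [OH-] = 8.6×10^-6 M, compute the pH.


pOH = -log10([OH-]) = -log10(8.6×10^-6)
= 6 - log10(8.6) = 5.07
pH = 14 - pOH = 14 - 5.07 = 8.93

8.93


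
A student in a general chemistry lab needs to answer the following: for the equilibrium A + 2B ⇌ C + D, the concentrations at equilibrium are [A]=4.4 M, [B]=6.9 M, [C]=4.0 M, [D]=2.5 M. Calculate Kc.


Kc = [C][D]/([A][B]^2)
= (4.0^1 × 2.5^1)/(4.4^1 × 6.9^2)
= 10/209.484
= 0.04774

0.04774


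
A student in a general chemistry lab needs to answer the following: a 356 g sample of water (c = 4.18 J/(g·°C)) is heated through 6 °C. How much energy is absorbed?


q = mcΔT = 356 × 4.18 × 6
= 8928.48 J

8928.48 J


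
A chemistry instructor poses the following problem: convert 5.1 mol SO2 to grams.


M(SO2) = 64.07 g/mol
mass = n × M = 5.1 × 64.07 = 326.76 g

326.76 g


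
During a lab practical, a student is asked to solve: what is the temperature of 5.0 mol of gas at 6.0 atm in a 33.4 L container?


PV = nRT  (R = 0.08206 L·atm/(mol·K))
T = PV/(nR) = 6.0×33.4/(5.0×0.08206)
= 200.40/0.410300
= 488.42 K

488.42 K


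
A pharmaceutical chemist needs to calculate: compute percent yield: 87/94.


% yield = actual/theoretical × 100
= 87/94 × 100
= 92.55%

92.55%


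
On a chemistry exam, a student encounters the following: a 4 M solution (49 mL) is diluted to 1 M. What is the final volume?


C1V1 = C2V2
4 × 49 = 1 × V2
V2 = 196/1 = 196.0 mL

196.0 mL


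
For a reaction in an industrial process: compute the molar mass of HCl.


M(HCl) = 1×1.008 + 1×35.45
= 1.01 + 35.45
= 36.46 g/mol

36.46 g/mol


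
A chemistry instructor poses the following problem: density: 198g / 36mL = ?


ρ = mass/volume
= 198/36
= 5.5 g/mL

5.5 g/mL


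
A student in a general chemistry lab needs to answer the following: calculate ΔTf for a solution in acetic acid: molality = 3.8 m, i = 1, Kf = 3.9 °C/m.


ΔTf = Kf × m × i
= 3.9 × 3.8 × 1
= 14.82 °C

14.82 °C


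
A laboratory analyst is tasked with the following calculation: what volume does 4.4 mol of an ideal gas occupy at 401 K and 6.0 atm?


PV = nRT  (R = 0.08206 L·atm/(mol·K))
V = nRT/P = 4.4×0.08206×401/6.0
= 24.131 L

24.131 L


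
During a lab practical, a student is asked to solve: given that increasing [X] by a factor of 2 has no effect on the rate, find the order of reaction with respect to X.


rate ∝ [X]^n
rate ∝ [X]^0
Order in X: 0

0


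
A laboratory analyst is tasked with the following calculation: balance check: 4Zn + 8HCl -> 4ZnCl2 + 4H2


Equation: 4Zn + 8HCl -> 4ZnCl2 + 4H2
Check atoms: Cl: 8=8, H: 8=8, Zn: 4=4
Balanced

Yes, balanced


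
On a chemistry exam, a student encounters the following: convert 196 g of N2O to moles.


M(N2O) = 44.02 g/mol
n = mass/M = 196/44.02 = 4.4525 mol

4.4525 mol


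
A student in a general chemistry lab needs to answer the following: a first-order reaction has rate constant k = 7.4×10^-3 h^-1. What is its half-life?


t½ = ln2/k = 0.693147/(7.4×10^-3 h^-1)
= 93.67 h

93.67 h


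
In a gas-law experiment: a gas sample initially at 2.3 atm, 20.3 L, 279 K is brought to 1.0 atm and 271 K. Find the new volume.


P1V1/T1 = P2V2/T2
V2 = P1V1T2/(T1P2)
= 2.3×20.3×271/(279×1.0)
= 45.351 L

45.351 L


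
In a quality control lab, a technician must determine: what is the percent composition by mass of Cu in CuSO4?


M(CuSO4) = 1×63.55 + 1×32.07 + 4×16.0 = 159.62 g/mol
Mass of Cu = 1 × 63.55 = 63.55 g/mol
% Cu = 63.55/159.62 × 100 = 39.81%

39.81%


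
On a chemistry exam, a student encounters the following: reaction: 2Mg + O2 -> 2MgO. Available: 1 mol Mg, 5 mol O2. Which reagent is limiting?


Mole ratio available / coefficient:
  Mg: 1/2 = 0.500
  O2: 5/1 = 5.000
Smaller ratio is limiting.

Mg


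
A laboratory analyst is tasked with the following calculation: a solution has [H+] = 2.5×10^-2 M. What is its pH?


pH = -log10([H+]) = -log10(2.5×10^-2)
= 2 - log10(2.5)
= 2 - 0.4
= 1.6

1.6


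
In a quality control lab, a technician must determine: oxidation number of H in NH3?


H is +1 with nonmetals
Oxidation number: +1

+1


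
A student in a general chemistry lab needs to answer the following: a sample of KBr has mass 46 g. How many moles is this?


M(KBr) = 119.0 g/mol
n = mass/M = 46/119.0 = 0.3866 mol

0.3866 mol


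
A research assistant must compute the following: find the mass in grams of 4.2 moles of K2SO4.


M(K2SO4) = 174.27 g/mol
mass = n × M = 4.2 × 174.27 = 731.93 g

731.93 g


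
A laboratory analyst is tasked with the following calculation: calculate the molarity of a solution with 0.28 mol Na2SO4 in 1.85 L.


M = n/V = 0.28/1.85 = 0.151 mol/L

0.151 M


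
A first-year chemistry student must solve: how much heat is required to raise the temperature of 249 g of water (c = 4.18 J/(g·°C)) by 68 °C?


q = mcΔT = 249 × 4.18 × 68
= 70775.76 J

70775.76 J


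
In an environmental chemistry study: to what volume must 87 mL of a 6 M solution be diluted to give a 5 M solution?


C1V1 = C2V2
6 × 87 = 5 × V2
V2 = 522/5 = 104.4 mL

104.4 mL


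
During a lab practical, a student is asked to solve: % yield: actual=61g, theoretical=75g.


% yield = actual/theoretical × 100
= 61/75 × 100
= 81.33%

81.33%


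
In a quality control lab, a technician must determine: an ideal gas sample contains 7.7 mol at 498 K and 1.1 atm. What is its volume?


PV = nRT  (R = 0.08206 L·atm/(mol·K))
V = nRT/P = 7.7×0.08206×498/1.1
= 286.061 L

286.061 L


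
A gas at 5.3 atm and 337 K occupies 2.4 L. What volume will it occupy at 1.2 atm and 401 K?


P1V1/T1 = P2V2/T2
V2 = P1V1T2/(T1P2)
= 5.3×2.4×401/(337×1.2)
= 12.613 L

12.613 L


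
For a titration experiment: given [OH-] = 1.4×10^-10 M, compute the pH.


pOH = -log10([OH-]) = -log10(1.4×10^-10)
= 10 - log10(1.4) = 9.85
pH = 14 - pOH = 14 - 9.85 = 4.15

4.15


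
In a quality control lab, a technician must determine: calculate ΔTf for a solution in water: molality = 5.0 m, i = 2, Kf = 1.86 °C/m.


ΔTf = Kf × m × i
= 1.86 × 5.0 × 2
= 18.6 °C

18.6 °C


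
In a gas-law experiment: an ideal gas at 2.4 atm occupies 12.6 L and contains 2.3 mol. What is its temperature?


PV = nRT  (R = 0.08206 L·atm/(mol·K))
T = PV/(nR) = 2.4×12.6/(2.3×0.08206)
= 30.24/0.188738
= 160.22 K

160.22 K


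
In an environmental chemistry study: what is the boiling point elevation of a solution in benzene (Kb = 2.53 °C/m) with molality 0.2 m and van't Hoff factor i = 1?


ΔTb = Kb × m × i
= 2.53 × 0.2 × 1
= 0.506 °C

0.506 °C


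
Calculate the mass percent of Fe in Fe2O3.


M(Fe2O3) = 2×55.85 + 3×16.0 = 159.70 g/mol
Mass of Fe = 2 × 55.85 = 111.70 g/mol
% Fe = 111.70/159.70 × 100 = 69.94%

69.94%


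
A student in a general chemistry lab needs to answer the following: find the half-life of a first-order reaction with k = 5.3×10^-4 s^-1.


t½ = ln2/k = 0.693147/(5.3×10^-4 s^-1)
= 1308 s

1308 s


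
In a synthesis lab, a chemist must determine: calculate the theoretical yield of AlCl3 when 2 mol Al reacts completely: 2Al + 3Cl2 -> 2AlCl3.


Mole ratio AlCl3:Al = 2:2
n(AlCl3) = 2 × 2/2 = 2.000 mol
mass = 2.000 × 133.33 = 266.66 g

266.66 g


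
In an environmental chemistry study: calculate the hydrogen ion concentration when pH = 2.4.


[H+] = 10^(-pH) = 10^(-2.4)
= 3.98×10^-3 M

3.98×10^-3 M


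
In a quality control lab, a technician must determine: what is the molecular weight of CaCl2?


M(CaCl2) = 1×40.08 + 2×35.45
= 40.08 + 70.9
= 110.98 g/mol

110.98 g/mol


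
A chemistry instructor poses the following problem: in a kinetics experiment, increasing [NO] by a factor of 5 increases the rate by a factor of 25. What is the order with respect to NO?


rate ∝ [NO]^n
5^n = 25 → n = 2
Order in NO: 2

2


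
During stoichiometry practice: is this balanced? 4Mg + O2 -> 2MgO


Equation: 4Mg + O2 -> 2MgO
Check atoms: Mg: 4≠2, O: 2=2
Not balanced

No, not balanced


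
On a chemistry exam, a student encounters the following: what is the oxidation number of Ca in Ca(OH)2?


Group 2 metal: +2
Oxidation number: +2

+2


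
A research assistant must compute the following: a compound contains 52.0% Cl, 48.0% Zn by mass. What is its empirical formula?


Assume 100 g sample. Moles of each element:
  Cl: 52.0/35.45 = 1.467 mol
  Zn: 48.0/65.38 = 0.734 mol
Divide by smallest (0.734):
  Cl: 1.467/0.734 = 2.0
  Zn: 0.734/0.734 = 1.0
Empirical formula: ZnCl2

ZnCl2


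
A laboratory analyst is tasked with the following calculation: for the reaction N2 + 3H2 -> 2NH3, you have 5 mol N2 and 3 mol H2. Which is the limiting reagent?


Mole ratio available / coefficient:
  N2: 5/1 = 5.000
  H2: 3/3 = 1.000
Smaller ratio is limiting.

H2


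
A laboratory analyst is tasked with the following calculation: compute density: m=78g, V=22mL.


ρ = mass/volume
= 78/22
= 3.545 g/mL

3.545 g/mL


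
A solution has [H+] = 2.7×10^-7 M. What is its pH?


pH = -log10([H+]) = -log10(2.7×10^-7)
= 7 - log10(2.7)
= 7 - 0.43
= 6.57

6.57


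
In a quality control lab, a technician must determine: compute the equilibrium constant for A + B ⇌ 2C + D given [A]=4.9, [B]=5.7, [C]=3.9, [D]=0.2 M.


Kc = [C]^2[D]/([A][B])
= (3.9^2 × 0.2^1)/(4.9^1 × 5.7^1)
= 3.042/27.93
= 0.1089

0.1089


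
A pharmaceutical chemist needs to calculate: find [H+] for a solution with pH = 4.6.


[H+] = 10^(-pH) = 10^(-4.6)
= 2.51×10^-5 M

2.51×10^-5 M


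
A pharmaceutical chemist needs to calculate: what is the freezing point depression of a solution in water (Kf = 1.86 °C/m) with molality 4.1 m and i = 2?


ΔTf = Kf × m × i
= 1.86 × 4.1 × 2
= 15.252 °C

15.252 °C


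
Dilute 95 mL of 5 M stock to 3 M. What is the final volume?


C1V1 = C2V2
5 × 95 = 3 × V2
V2 = 475/3 = 158.33 mL

158.33 mL


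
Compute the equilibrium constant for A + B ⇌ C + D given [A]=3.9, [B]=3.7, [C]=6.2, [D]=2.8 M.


Kc = [C][D]/([A][B])
= (6.2^1 × 2.8^1)/(3.9^1 × 3.7^1)
= 17.36/14.43
= 1.203

1.203


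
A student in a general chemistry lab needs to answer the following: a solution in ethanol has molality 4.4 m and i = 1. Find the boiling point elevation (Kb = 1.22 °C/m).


ΔTb = Kb × m × i
= 1.22 × 4.4 × 1
= 5.368 °C

5.368 °C


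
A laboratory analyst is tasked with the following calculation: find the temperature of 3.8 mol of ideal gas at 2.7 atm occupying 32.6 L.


PV = nRT  (R = 0.08206 L·atm/(mol·K))
T = PV/(nR) = 2.7×32.6/(3.8×0.08206)
= 88.02/0.311828
= 282.27 K

282.27 K


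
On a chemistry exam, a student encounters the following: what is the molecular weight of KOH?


M(KOH) = 1×39.1 + 1×16.0 + 1×1.008
= 39.1 + 16.0 + 1.01
= 56.11 g/mol

56.11 g/mol


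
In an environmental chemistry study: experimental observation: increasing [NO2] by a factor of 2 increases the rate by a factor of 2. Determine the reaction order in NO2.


rate ∝ [NO2]^n
2^n = 2 → n = 1
Order in NO2: 1

1


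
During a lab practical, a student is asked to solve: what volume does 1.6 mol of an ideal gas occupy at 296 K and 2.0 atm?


PV = nRT  (R = 0.08206 L·atm/(mol·K))
V = nRT/P = 1.6×0.08206×296/2.0
= 19.432 L

19.432 L


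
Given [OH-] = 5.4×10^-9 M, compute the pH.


pOH = -log10([OH-]) = -log10(5.4×10^-9)
= 9 - log10(5.4) = 8.27
pH = 14 - pOH = 14 - 8.27 = 5.73

5.73


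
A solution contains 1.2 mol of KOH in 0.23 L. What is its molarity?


M = n/V = 1.2/0.23 = 5.217 mol/L

5.217 M


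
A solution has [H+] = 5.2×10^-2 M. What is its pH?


pH = -log10([H+]) = -log10(5.2×10^-2)
= 2 - log10(5.2)
= 2 - 0.72
= 1.28

1.28


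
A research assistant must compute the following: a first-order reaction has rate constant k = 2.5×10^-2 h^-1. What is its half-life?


t½ = ln2/k = 0.693147/(2.5×10^-2 h^-1)
= 27.73 h

27.73 h


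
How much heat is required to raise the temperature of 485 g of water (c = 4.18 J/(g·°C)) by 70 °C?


q = mcΔT = 485 × 4.18 × 70
= 141911.00 J

141911.00 J


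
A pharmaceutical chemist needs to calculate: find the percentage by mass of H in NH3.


M(NH3) = 1×14.01 + 3×1.008 = 17.034 g/mol
Mass of H = 3 × 1.008 = 3.024 g/mol
% H = 3.024/17.034 × 100 = 17.75%

17.75%


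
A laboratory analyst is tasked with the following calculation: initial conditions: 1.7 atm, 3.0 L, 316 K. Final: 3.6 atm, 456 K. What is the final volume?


P1V1/T1 = P2V2/T2
V2 = P1V1T2/(T1P2)
= 1.7×3.0×456/(316×3.6)
= 2.044 L

2.044 L


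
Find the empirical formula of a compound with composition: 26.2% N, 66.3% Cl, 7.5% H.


Assume 100 g sample. Moles of each element:
  N: 26.2/14.01 = 1.87 mol
  Cl: 66.3/35.45 = 1.87 mol
  H: 7.5/1.008 = 7.44 mol
Divide by smallest (1.87):
  N: 1.87/1.87 = 1.0
  Cl: 1.87/1.87 = 1.0
  H: 7.44/1.87 = 3.98
Empirical formula: NH4Cl

NH4Cl


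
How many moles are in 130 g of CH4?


M(CH4) = 16.04 g/mol
n = mass/M = 130/16.04 = 8.1047 mol

8.1047 mol


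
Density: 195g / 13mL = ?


ρ = mass/volume
= 195/13
= 15.0 g/mL

15.0 g/mL


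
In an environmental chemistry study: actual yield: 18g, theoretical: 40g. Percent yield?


% yield = actual/theoretical × 100
= 18/40 × 100
= 45.0%

45.0%


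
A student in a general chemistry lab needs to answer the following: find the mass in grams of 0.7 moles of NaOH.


M(NaOH) = 40.0 g/mol
mass = n × M = 0.7 × 40.0 = 28.00 g

28.00 g


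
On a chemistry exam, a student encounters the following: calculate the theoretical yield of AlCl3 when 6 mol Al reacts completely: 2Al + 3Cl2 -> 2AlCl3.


Mole ratio AlCl3:Al = 2:2
n(AlCl3) = 6 × 2/2 = 6.000 mol
mass = 6.000 × 133.33 = 799.98 g

799.98 g


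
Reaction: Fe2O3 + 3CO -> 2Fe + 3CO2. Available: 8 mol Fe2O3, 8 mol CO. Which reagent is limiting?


Mole ratio available / coefficient:
  Fe2O3: 8/1 = 8.000
  CO: 8/3 = 2.667
Smaller ratio is limiting.

CO


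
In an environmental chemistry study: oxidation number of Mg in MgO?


Group 2 metal: +2
Oxidation number: +2

+2


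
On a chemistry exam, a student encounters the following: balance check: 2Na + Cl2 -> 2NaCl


Equation: 2Na + Cl2 -> 2NaCl
Check atoms: Cl: 2=2, Na: 2=2
Balanced

Yes, balanced


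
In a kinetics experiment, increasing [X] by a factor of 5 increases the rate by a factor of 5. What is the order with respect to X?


rate ∝ [X]^n
5^n = 5 → n = 1
Order in X: 1

1


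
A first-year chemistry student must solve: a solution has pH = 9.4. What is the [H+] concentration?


[H+] = 10^(-pH) = 10^(-9.4)
= 3.98×10^-10 M

3.98×10^-10 M


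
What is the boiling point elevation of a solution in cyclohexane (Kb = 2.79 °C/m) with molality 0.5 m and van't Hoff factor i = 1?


ΔTb = Kb × m × i
= 2.79 × 0.5 × 1
= 1.395 °C

1.395 °C


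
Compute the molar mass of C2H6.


M(C2H6) = 2×12.01 + 6×1.008
= 24.02 + 6.05
= 30.07 g/mol

30.07 g/mol


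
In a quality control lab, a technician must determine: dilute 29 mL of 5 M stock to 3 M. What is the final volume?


C1V1 = C2V2
5 × 29 = 3 × V2
V2 = 145/3 = 48.33 mL

48.33 mL


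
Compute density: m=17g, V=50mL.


ρ = mass/volume
= 17/50
= 0.34 g/mL

0.34 g/mL


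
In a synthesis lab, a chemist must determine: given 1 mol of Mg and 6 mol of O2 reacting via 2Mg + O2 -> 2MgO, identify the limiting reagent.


Mole ratio available / coefficient:
  Mg: 1/2 = 0.500
  O2: 6/1 = 6.000
Smaller ratio is limiting.

Mg


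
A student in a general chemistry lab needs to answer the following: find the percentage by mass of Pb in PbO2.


M(PbO2) = 1×207.2 + 2×16.0 = 239.20 g/mol
Mass of Pb = 1 × 207.2 = 207.20 g/mol
% Pb = 207.20/239.20 × 100 = 86.62%

86.62%


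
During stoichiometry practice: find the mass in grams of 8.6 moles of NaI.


M(NaI) = 149.89 g/mol
mass = n × M = 8.6 × 149.89 = 1289.05 g

1289.05 g


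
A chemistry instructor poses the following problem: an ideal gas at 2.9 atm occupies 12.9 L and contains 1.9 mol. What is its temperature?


PV = nRT  (R = 0.08206 L·atm/(mol·K))
T = PV/(nR) = 2.9×12.9/(1.9×0.08206)
= 37.41/0.155914
= 239.94 K

239.94 K


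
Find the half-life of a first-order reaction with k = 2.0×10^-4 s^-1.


t½ = ln2/k = 0.693147/(2.0×10^-4 s^-1)
= 3466 s

3466 s


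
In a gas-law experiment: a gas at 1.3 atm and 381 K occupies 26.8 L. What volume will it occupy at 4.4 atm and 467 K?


P1V1/T1 = P2V2/T2
V2 = P1V1T2/(T1P2)
= 1.3×26.8×467/(381×4.4)
= 9.705 L

9.705 L


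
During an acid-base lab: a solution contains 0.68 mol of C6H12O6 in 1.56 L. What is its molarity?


M = n/V = 0.68/1.56 = 0.436 mol/L

0.436 M


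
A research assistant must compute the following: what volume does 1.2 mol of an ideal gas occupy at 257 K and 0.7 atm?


PV = nRT  (R = 0.08206 L·atm/(mol·K))
V = nRT/P = 1.2×0.08206×257/0.7
= 36.153 L

36.153 L


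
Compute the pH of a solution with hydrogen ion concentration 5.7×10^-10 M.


pH = -log10([H+]) = -log10(5.7×10^-10)
= 10 - log10(5.7)
= 10 - 0.76
= 9.24

9.24


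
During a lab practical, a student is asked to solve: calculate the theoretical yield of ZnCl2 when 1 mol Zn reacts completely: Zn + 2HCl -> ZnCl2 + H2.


Mole ratio ZnCl2:Zn = 1:1
n(ZnCl2) = 1 × 1/1 = 1.000 mol
mass = 1.000 × 136.28 = 136.28 g

136.28 g


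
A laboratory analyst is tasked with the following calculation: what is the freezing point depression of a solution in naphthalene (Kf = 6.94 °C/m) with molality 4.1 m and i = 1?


ΔTf = Kf × m × i
= 6.94 × 4.1 × 1
= 28.454 °C

28.454 °C


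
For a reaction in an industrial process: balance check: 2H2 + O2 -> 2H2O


Equation: 2H2 + O2 -> 2H2O
Check atoms: H: 4=4, O: 2=2
Balanced

Yes, balanced


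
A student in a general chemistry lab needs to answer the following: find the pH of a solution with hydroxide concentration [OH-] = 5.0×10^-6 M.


pOH = -log10([OH-]) = -log10(5.0×10^-6)
= 6 - log10(5.0) = 5.3
pH = 14 - pOH = 14 - 5.3 = 8.7

8.7


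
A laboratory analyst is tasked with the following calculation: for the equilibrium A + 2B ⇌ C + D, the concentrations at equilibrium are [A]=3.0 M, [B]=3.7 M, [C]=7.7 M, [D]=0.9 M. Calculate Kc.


Kc = [C][D]/([A][B]^2)
= (7.7^1 × 0.9^1)/(3.0^1 × 3.7^2)
= 6.93/41.07
= 0.1687

0.1687


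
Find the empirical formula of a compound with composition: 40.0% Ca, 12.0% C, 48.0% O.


Assume 100 g sample. Moles of each element:
  Ca: 40.0/40.08 = 0.998 mol
  C: 12.0/12.01 = 0.999 mol
  O: 48.0/16.0 = 3.0 mol
Divide by smallest (0.998):
  Ca: 0.998/0.998 = 1.0
  C: 0.999/0.998 = 1.0
  O: 3.0/0.998 = 3.01
Empirical formula: CaCO3

CaCO3


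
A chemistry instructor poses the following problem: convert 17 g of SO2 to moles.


M(SO2) = 64.07 g/mol
n = mass/M = 17/64.07 = 0.2653 mol

0.2653 mol


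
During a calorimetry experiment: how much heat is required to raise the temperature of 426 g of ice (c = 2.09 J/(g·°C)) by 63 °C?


q = mcΔT = 426 × 2.09 × 63
= 56091.42 J

56091.42 J


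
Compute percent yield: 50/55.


% yield = actual/theoretical × 100
= 50/55 × 100
= 90.91%

90.91%


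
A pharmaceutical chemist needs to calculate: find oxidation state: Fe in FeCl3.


x + 3(-1) = 0, so x = +3
Oxidation number: +3

+3


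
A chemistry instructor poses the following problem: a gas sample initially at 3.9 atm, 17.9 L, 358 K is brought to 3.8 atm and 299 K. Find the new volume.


P1V1/T1 = P2V2/T2
V2 = P1V1T2/(T1P2)
= 3.9×17.9×299/(358×3.8)
= 15.343 L

15.343 L


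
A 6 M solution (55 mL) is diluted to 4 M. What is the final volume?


C1V1 = C2V2
6 × 55 = 4 × V2
V2 = 330/4 = 82.5 mL

82.5 mL


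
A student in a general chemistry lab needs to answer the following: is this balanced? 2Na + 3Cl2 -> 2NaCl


Equation: 2Na + 3Cl2 -> 2NaCl
Check atoms: Cl: 6≠2, Na: 2=2
Not balanced

No, not balanced


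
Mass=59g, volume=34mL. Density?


ρ = mass/volume
= 59/34
= 1.735 g/mL

1.735 g/mL


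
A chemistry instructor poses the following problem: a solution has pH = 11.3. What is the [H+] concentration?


[H+] = 10^(-pH) = 10^(-11.3)
= 5.01×10^-12 M

5.01×10^-12 M


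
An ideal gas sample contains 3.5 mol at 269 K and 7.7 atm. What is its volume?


PV = nRT  (R = 0.08206 L·atm/(mol·K))
V = nRT/P = 3.5×0.08206×269/7.7
= 10.034 L

10.034 L


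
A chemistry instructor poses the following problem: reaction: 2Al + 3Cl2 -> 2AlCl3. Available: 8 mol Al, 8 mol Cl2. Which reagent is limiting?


Mole ratio available / coefficient:
  Al: 8/2 = 4.000
  Cl2: 8/3 = 2.667
Smaller ratio is limiting.

Cl2


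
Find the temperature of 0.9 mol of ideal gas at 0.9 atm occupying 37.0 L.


PV = nRT  (R = 0.08206 L·atm/(mol·K))
T = PV/(nR) = 0.9×37.0/(0.9×0.08206)
= 33.30/0.073854
= 450.89 K

450.89 K


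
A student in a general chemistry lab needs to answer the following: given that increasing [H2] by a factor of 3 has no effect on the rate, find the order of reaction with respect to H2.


rate ∝ [H2]^n
rate ∝ [H2]^0
Order in H2: 0

0


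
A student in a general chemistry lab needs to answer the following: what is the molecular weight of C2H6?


M(C2H6) = 2×12.01 + 6×1.008
= 24.02 + 6.05
= 30.07 g/mol

30.07 g/mol


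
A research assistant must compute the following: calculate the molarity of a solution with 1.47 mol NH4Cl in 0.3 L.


M = n/V = 1.47/0.3 = 4.900 mol/L

4.900 M


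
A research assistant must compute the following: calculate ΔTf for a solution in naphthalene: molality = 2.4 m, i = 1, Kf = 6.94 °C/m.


ΔTf = Kf × m × i
= 6.94 × 2.4 × 1
= 16.656 °C

16.656 °C


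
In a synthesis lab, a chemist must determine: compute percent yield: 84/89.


% yield = actual/theoretical × 100
= 84/89 × 100
= 94.38%

94.38%


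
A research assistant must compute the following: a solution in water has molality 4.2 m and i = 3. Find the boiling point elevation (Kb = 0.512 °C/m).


ΔTb = Kb × m × i
= 0.512 × 4.2 × 3
= 6.4512 °C

6.4512 °C


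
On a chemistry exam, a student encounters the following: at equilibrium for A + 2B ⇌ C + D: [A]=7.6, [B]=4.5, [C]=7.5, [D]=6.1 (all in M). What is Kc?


Kc = [C][D]/([A][B]^2)
= (7.5^1 × 6.1^1)/(7.6^1 × 4.5^2)
= 45.75/153.9
= 0.2973

0.2973


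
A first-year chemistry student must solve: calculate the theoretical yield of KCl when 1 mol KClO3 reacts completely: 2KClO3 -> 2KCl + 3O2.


Mole ratio KCl:KClO3 = 2:2
n(KCl) = 1 × 2/2 = 1.000 mol
mass = 1.000 × 74.55 = 74.55 g

74.55 g


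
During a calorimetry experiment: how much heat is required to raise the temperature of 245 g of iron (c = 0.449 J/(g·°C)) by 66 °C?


q = mcΔT = 245 × 0.449 × 66
= 7260.33 J

7260.33 J


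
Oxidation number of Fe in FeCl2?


x + 2(-1) = 0, so x = +2
Oxidation number: +2

+2


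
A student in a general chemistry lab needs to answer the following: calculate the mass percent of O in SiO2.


M(SiO2) = 1×28.09 + 2×16.0 = 60.09 g/mol
Mass of O = 2 × 16.0 = 32.00 g/mol
% O = 32.00/60.09 × 100 = 53.25%

53.25%


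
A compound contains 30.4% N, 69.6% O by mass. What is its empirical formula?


Assume 100 g sample. Moles of each element:
  N: 30.4/14.01 = 2.17 mol
  O: 69.6/16.0 = 4.35 mol
Divide by smallest (2.17):
  N: 2.17/2.17 = 1.0
  O: 4.35/2.17 = 2.0
Empirical formula: NO2

NO2


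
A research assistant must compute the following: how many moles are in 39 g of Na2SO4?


M(Na2SO4) = 142.05 g/mol
n = mass/M = 39/142.05 = 0.2746 mol

0.2746 mol


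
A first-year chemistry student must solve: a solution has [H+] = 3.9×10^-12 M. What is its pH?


pH = -log10([H+]) = -log10(3.9×10^-12)
= 12 - log10(3.9)
= 12 - 0.59
= 11.41

11.41


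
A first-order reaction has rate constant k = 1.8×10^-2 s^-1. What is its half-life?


t½ = ln2/k = 0.693147/(1.8×10^-2 s^-1)
= 38.51 s

38.51 s


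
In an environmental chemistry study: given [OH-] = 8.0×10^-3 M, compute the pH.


pOH = -log10([OH-]) = -log10(8.0×10^-3)
= 3 - log10(8.0) = 2.1
pH = 14 - pOH = 14 - 2.1 = 11.9

11.9


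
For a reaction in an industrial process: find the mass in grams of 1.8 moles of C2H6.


M(C2H6) = 30.07 g/mol
mass = n × M = 1.8 × 30.07 = 54.13 g

54.13 g


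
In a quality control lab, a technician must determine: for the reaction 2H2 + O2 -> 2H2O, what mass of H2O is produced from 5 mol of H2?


Mole ratio H2O:H2 = 2:2
n(H2O) = 5 × 2/2 = 5.000 mol
mass = 5.000 × 18.02 = 90.1 g

90.1 g


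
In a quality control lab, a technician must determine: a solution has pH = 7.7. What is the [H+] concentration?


[H+] = 10^(-pH) = 10^(-7.7)
= 2.0×10^-8 M

2.0×10^-8 M


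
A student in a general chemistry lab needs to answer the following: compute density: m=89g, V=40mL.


ρ = mass/volume
= 89/40
= 2.225 g/mL

2.225 g/mL


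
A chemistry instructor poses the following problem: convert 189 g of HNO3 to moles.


M(HNO3) = 63.02 g/mol
n = mass/M = 189/63.02 = 2.999 mol

2.999 mol


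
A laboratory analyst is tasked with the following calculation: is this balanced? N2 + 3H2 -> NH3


Equation: N2 + 3H2 -> NH3
Check atoms: H: 6≠3, N: 2≠1
Not balanced

No, not balanced


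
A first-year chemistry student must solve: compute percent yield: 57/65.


% yield = actual/theoretical × 100
= 57/65 × 100
= 87.69%

87.69%


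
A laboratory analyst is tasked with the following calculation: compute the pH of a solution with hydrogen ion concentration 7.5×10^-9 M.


pH = -log10([H+]) = -log10(7.5×10^-9)
= 9 - log10(7.5)
= 9 - 0.88
= 8.12

8.12


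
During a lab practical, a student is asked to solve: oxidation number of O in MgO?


O is usually -2
Oxidation number: -2

-2


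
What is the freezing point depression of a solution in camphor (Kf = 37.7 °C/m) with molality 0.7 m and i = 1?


ΔTf = Kf × m × i
= 37.7 × 0.7 × 1
= 26.39 °C

26.39 °C


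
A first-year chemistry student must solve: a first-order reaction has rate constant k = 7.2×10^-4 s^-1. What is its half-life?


t½ = ln2/k = 0.693147/(7.2×10^-4 s^-1)
= 962.7 s

962.7 s


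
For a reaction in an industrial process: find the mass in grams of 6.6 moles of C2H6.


M(C2H6) = 30.07 g/mol
mass = n × M = 6.6 × 30.07 = 198.46 g

198.46 g


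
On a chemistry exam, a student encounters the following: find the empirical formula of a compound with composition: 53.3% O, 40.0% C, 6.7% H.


Assume 100 g sample. Moles of each element:
  O: 53.3/16.0 = 3.331 mol
  C: 40.0/12.01 = 3.331 mol
  H: 6.7/1.008 = 6.647 mol
Divide by smallest (3.331):
  O: 3.331/3.331 = 1.0
  C: 3.331/3.331 = 1.0
  H: 6.647/3.331 = 2.0
Empirical formula: CH2O

CH2O


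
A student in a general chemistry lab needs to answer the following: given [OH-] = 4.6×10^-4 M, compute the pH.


pOH = -log10([OH-]) = -log10(4.6×10^-4)
= 4 - log10(4.6) = 3.34
pH = 14 - pOH = 14 - 3.34 = 10.66

10.66


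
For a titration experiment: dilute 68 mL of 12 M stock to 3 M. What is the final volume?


C1V1 = C2V2
12 × 68 = 3 × V2
V2 = 816/3 = 272.0 mL

272.0 mL


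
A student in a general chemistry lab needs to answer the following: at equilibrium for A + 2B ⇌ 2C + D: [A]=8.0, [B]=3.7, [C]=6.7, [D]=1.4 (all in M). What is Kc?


Kc = [C]^2[D]/([A][B]^2)
= (6.7^2 × 1.4^1)/(8.0^1 × 3.7^2)
= 62.846/109.52
= 0.5738

0.5738


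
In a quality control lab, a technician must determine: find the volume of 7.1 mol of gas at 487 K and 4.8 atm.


PV = nRT  (R = 0.08206 L·atm/(mol·K))
V = nRT/P = 7.1×0.08206×487/4.8
= 59.112 L

59.112 L


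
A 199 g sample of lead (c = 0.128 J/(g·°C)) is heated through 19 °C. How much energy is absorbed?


q = mcΔT = 199 × 0.128 × 19
= 483.97 J

483.97 J


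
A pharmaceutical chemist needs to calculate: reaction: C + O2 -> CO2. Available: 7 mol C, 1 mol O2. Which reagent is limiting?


Mole ratio available / coefficient:
  C: 7/1 = 7.000
  O2: 1/1 = 1.000
Smaller ratio is limiting.

O2


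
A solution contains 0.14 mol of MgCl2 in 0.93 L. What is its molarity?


M = n/V = 0.14/0.93 = 0.151 mol/L

0.151 M


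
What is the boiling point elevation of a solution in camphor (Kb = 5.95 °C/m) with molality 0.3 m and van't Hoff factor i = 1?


ΔTb = Kb × m × i
= 5.95 × 0.3 × 1
= 1.785 °C

1.785 °C


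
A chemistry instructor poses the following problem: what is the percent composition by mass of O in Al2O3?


M(Al2O3) = 2×26.98 + 3×16.0 = 101.96 g/mol
Mass of O = 3 × 16.0 = 48.00 g/mol
% O = 48.00/101.96 × 100 = 47.08%

47.08%


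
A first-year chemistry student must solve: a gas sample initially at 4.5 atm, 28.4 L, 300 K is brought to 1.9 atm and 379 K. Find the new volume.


P1V1/T1 = P2V2/T2
V2 = P1V1T2/(T1P2)
= 4.5×28.4×379/(300×1.9)
= 84.976 L

84.976 L


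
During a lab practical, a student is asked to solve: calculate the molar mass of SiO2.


M(SiO2) = 1×28.09 + 2×16.0
= 28.09 + 32.0
= 60.09 g/mol

60.09 g/mol


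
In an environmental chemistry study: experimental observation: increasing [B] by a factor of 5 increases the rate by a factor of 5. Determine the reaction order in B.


rate ∝ [B]^n
5^n = 5 → n = 1
Order in B: 1

1


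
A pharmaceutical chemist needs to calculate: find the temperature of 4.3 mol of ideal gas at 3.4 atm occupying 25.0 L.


PV = nRT  (R = 0.08206 L·atm/(mol·K))
T = PV/(nR) = 3.4×25.0/(4.3×0.08206)
= 85.00/0.352858
= 240.89 K

240.89 K


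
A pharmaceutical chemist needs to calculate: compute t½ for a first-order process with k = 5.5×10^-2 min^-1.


t½ = ln2/k = 0.693147/(5.5×10^-2 min^-1)
= 12.60 min

12.60 min


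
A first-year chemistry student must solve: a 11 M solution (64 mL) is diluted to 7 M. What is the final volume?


C1V1 = C2V2
11 × 64 = 7 × V2
V2 = 704/7 = 100.57 mL

100.57 mL


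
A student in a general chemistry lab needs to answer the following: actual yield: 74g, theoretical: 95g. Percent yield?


% yield = actual/theoretical × 100
= 74/95 × 100
= 77.89%

77.89%


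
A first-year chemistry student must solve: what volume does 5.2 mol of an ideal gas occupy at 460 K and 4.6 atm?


PV = nRT  (R = 0.08206 L·atm/(mol·K))
V = nRT/P = 5.2×0.08206×460/4.6
= 42.671 L

42.671 L


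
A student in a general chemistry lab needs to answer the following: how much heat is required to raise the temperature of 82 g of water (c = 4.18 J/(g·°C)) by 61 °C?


q = mcΔT = 82 × 4.18 × 61
= 20908.36 J

20908.36 J


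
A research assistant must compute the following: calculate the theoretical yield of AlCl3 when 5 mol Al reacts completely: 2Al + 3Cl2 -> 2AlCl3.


Mole ratio AlCl3:Al = 2:2
n(AlCl3) = 5 × 2/2 = 5.000 mol
mass = 5.000 × 133.33 = 666.65 g

666.65 g


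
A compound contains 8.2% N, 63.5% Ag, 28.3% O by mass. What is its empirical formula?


Assume 100 g sample. Moles of each element:
  N: 8.2/14.01 = 0.585 mol
  Ag: 63.5/107.87 = 0.589 mol
  O: 28.3/16.0 = 1.769 mol
Divide by smallest (0.585):
  N: 0.585/0.585 = 1.0
  Ag: 0.589/0.585 = 1.01
  O: 1.769/0.585 = 3.02
Empirical formula: AgNO3

AgNO3


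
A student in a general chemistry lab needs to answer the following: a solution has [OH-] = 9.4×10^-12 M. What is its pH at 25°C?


pOH = -log10([OH-]) = -log10(9.4×10^-12)
= 12 - log10(9.4) = 11.03
pH = 14 - pOH = 14 - 11.03 = 2.97

2.97


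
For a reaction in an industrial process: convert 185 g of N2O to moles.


M(N2O) = 44.02 g/mol
n = mass/M = 185/44.02 = 4.2026 mol

4.2026 mol


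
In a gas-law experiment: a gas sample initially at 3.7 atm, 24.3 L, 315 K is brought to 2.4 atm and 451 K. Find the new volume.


P1V1/T1 = P2V2/T2
V2 = P1V1T2/(T1P2)
= 3.7×24.3×451/(315×2.4)
= 53.637 L

53.637 L


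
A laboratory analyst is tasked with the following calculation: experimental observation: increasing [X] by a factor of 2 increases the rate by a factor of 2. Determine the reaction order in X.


rate ∝ [X]^n
2^n = 2 → n = 1
Order in X: 1

1


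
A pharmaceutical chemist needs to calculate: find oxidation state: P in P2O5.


2x + 5(-2) = 0, so x = +5
Oxidation number: +5

+5


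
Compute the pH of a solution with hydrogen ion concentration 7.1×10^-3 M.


pH = -log10([H+]) = -log10(7.1×10^-3)
= 3 - log10(7.1)
= 3 - 0.85
= 2.15

2.15


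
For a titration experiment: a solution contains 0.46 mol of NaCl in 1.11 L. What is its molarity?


M = n/V = 0.46/1.11 = 0.414 mol/L

0.414 M


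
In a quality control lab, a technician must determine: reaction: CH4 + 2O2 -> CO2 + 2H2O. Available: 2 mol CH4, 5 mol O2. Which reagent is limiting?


Mole ratio available / coefficient:
  CH4: 2/1 = 2.000
  O2: 5/2 = 2.500
Smaller ratio is limiting.

CH4


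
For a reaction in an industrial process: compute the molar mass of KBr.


M(KBr) = 1×39.1 + 1×79.9
= 39.1 + 79.9
= 119.0 g/mol

119.0 g/mol


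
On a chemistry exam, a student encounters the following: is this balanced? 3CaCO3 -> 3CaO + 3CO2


Equation: 3CaCO3 -> 3CaO + 3CO2
Check atoms: C: 3=3, Ca: 3=3, O: 9=9
Balanced

Yes, balanced


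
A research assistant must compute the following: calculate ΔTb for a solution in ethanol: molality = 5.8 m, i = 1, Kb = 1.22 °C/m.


ΔTb = Kb × m × i
= 1.22 × 5.8 × 1
= 7.076 °C

7.076 °C


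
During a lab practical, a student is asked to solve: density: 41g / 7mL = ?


ρ = mass/volume
= 41/7
= 5.857 g/mL

5.857 g/mL


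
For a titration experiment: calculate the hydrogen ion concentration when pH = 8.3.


[H+] = 10^(-pH) = 10^(-8.3)
= 5.01×10^-9 M

5.01×10^-9 M


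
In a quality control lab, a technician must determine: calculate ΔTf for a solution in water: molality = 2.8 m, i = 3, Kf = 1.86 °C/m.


ΔTf = Kf × m × i
= 1.86 × 2.8 × 3
= 15.624 °C

15.624 °C


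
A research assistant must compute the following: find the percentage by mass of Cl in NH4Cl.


M(NH4Cl) = 1×14.01 + 4×1.008 + 1×35.45 = 53.492 g/mol
Mass of Cl = 1 × 35.45 = 35.45 g/mol
% Cl = 35.45/53.492 × 100 = 66.27%

66.27%


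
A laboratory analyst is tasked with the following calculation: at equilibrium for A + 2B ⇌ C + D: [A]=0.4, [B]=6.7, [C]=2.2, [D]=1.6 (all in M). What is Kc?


Kc = [C][D]/([A][B]^2)
= (2.2^1 × 1.6^1)/(0.4^1 × 6.7^2)
= 3.52/17.956
= 0.1960

0.1960


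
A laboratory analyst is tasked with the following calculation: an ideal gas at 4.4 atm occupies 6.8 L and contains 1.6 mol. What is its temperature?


PV = nRT  (R = 0.08206 L·atm/(mol·K))
T = PV/(nR) = 4.4×6.8/(1.6×0.08206)
= 29.92/0.131296
= 227.88 K

227.88 K


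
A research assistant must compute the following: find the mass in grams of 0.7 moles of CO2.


M(CO2) = 44.01 g/mol
mass = n × M = 0.7 × 44.01 = 30.81 g

30.81 g


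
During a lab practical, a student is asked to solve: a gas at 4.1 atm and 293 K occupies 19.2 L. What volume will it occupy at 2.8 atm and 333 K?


P1V1/T1 = P2V2/T2
V2 = P1V1T2/(T1P2)
= 4.1×19.2×333/(293×2.8)
= 31.952 L

31.952 L


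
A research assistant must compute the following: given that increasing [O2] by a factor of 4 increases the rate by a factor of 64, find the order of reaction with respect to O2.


rate ∝ [O2]^n
4^n = 64 → n = 3
Order in O2: 3

3


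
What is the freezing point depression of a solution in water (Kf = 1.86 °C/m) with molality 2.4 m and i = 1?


ΔTf = Kf × m × i
= 1.86 × 2.4 × 1
= 4.464 °C

4.464 °C


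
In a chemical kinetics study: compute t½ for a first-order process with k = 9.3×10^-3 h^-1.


t½ = ln2/k = 0.693147/(9.3×10^-3 h^-1)
= 74.53 h

74.53 h


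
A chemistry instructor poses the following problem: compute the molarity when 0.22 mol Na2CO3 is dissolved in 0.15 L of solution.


M = n/V = 0.22/0.15 = 1.467 mol/L

1.467 M


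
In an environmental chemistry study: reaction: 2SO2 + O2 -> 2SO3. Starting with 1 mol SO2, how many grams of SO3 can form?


Mole ratio SO3:SO2 = 2:2
n(SO3) = 1 × 2/2 = 1.000 mol
mass = 1.000 × 80.07 = 80.07 g

80.07 g
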